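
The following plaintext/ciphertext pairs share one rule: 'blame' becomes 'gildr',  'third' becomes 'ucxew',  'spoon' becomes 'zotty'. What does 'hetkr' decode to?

grove

b(1)→g(6) and l(11)→i(8) fit y≡21x+11 (mod 26); the inverse of 21 mod 26 is 5. This is an affine cipher: with a=0,…,z=25, each position x becomes (21x+11) mod 26.
Decoding hetkr: h(7)→5·(7−11)≡6=g; e(4)→5·(4−11)≡17=r; t(19)→5·(19−11)≡14=o; k(10)→5·(10−11)≡21=v; r(17)→5·(17−11)≡4=e (all mod 26).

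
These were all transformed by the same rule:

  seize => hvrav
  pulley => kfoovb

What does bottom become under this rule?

Each pair mirrors across the alphabet (s↔h, e↔v, i↔r): positions sum to 25. Letters are reflected about the middle of the alphabet (position → 25−position): Atbash.
For bottom: b↔y, o↔l, t↔g, t↔g, o↔l, m↔n.

ylggln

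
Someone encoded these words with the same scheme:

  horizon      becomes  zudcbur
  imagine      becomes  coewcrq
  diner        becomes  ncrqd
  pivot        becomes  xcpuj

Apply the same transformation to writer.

sdcjqd

h(7)→z(25) and o(14)→u(20) fit y≡3x+4 (mod 26); the inverse of 3 mod 26 is 9. Each letter's alphabet position (a=0..z=25) is mapped through 3·x+4 mod 26 — an affine cipher.
On writer: w(22)→3·22+4≡18=s; r(17)→3·17+4≡3=d; i(8)→3·8+4≡2=c; t(19)→3·19+4≡9=j; e(4)→3·4+4≡16=q; r(17)→3·17+4≡3=d (all mod 26).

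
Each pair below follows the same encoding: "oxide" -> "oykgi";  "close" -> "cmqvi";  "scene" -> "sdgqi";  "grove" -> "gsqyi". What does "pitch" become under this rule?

Letter i (0-indexed) is shifted by i+0, so successive shifts are 0, 1, 2, ….
On pitch: p+0=p, i+1=j, t+2=v, c+3=f, h+4=l.

pjvfl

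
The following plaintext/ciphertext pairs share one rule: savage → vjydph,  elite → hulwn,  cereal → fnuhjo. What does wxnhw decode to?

Shifts by position in savage: pos 0: s→v (+3), pos 1: a→j (+9), pos 2: v→y (+3), pos 3: a→d (+3), pos 4: g→p (+9), pos 5: e→h (+3) — repeating every 3. It's a Vigenère-style cipher with numeric key [3,9,3]: position i shifts by key[i mod 3].
Reversing it on wxnhw: w−3=t, x−9=o, n−3=k, h−3=e, w−9=n.

token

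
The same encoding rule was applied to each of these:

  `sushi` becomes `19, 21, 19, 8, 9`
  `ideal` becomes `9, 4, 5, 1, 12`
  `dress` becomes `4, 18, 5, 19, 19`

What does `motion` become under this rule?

13, 15, 20, 9, 15, 14

s is letter #19 and maps to 19: an offset of 0. Each letter is replaced by its alphabet position (a=1, b=2, …, z=26).
Applying it to motion: m=13→13, o=15→15, t=20→20, i=9→9, o=15→15, n=14→14.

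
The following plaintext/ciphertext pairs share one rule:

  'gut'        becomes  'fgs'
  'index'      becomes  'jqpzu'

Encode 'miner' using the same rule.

The word is reversed, then every letter is shifted forward by 12.
For miner: reverse → renim; then shift: r+12=d, e+12=q, n+12=z, i+12=u, m+12=y.

dqzuy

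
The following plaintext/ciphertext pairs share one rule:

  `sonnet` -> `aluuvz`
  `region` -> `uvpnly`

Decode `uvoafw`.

python

The output letters match the input read backwards, each shifted +7: sonnet reversed is tennos. The word is reversed, then every letter is shifted forward by 7.
Decoding uvoafw: shift back: u−7=n, v−7=o, o−7=h, a−7=t, f−7=y, w−7=p → nohtyp; then reverse → python.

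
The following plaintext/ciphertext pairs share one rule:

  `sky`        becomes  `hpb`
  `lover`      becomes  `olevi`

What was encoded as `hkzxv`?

Letters are reflected about the middle of the alphabet (position → 25−position): Atbash.
Reversing it on hkzxv: h↔s, k↔p, z↔a, x↔c, v↔e.

space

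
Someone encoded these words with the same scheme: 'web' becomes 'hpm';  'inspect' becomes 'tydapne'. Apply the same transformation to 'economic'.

Compare letters: w→h is +11, e→p is +11, b→m is +11 — a constant shift. Every letter moves 11 places later in the alphabet, wrapping around z→a.
On economic: e+11=p, c+11=n, o+11=z, n+11=y, o+11=z, m+11=x, i+11=t, c+11=n.

pnzyzxtn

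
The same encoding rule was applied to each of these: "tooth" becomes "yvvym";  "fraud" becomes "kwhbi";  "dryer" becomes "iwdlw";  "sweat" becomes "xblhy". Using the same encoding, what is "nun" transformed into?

The shift depends on letter class: consonant t→y is +5, but vowel o→v is +7. Two shifts are in play — +7 for a/e/i/o/u, +5 for every other letter.
Applying it to nun: n(cons)+5=s, u(vowel)+7=b, n(cons)+5=s.

sbs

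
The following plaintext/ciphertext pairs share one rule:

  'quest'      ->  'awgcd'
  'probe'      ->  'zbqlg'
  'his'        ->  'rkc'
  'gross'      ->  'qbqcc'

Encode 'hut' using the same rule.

The shift depends on letter class: consonant q→a is +10, but vowel u→w is +2. The rule splits by letter class: vowels +2, consonants +10.
On hut: h(cons)+10=r, u(vowel)+2=w, t(cons)+10=d.

rwd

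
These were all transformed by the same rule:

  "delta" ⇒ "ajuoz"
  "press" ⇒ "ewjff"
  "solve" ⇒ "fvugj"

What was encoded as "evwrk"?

d(3)→a(0) and e(4)→j(9) fit y≡9x+25 (mod 26); the inverse of 9 mod 26 is 3. This is an affine cipher: with a=0,…,z=25, each position x becomes (9x+25) mod 26.
Reversing it on evwrk: e(4)→3·(4−25)≡15=p; v(21)→3·(21−25)≡14=o; w(22)→3·(22−25)≡17=r; r(17)→3·(17−25)≡2=c; k(10)→3·(10−25)≡7=h (all mod 26).

porch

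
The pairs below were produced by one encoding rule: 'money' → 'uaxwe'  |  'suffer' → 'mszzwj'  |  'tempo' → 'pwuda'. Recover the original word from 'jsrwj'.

This is an affine cipher: with a=0,…,z=25, each position x becomes (3x+10) mod 26.
Undoing it on jsrwj: j(9)→9·(9−10)≡17=r; s(18)→9·(18−10)≡20=u; r(17)→9·(17−10)≡11=l; w(22)→9·(22−10)≡4=e; j(9)→9·(9−10)≡17=r (all mod 26).

ruler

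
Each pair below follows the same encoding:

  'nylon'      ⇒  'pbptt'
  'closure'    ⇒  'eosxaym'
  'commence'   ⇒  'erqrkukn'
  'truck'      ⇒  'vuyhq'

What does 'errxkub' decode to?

consent

In nylon: n→p is +2, y→b is +3, l→p is +4, o→t is +5 — the shift increases by 1 each position. Each letter shifts forward by (position + 2), i.e. 2, 3, 4, … — the shift grows by one for each successive letter.
Undoing it on errxkub: e−2=c, r−3=o, r−4=n, x−5=s, k−6=e, u−7=n, b−8=t.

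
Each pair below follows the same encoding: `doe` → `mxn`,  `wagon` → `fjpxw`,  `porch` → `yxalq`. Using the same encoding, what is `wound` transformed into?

fxdwm

Compare letters: d→m is +9, o→x is +9, e→n is +9 — a constant shift. This is a Caesar cipher with shift 9.
Applying it to wound: w+9=f, o+9=x, u+9=d, n+9=w, d+9=m.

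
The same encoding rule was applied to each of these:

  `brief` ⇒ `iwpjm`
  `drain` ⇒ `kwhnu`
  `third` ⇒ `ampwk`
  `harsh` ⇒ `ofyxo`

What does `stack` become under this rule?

Shifts by position in brief: pos 0: b→i (+7), pos 1: r→w (+5), pos 2: i→p (+7), pos 3: e→j (+5) — repeating every 2. It's a Vigenère-style cipher with numeric key [7,5]: position i shifts by key[i mod 2].
For stack: s+7=z, t+5=y, a+7=h, c+5=h, k+7=r.

zyhhr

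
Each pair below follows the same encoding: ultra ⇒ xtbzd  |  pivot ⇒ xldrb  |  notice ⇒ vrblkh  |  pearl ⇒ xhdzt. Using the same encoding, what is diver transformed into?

lldhz

The shift depends on letter class: consonant l→t is +8, but vowel u→x is +3. Two shifts are in play — +3 for a/e/i/o/u, +8 for every other letter.
Applying it to diver: d(cons)+8=l, i(vowel)+3=l, v(cons)+8=d, e(vowel)+3=h, r(cons)+8=z.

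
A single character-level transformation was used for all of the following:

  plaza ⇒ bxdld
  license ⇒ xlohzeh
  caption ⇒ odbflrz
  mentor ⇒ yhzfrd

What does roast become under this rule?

The shift depends on letter class: consonant p→b is +12, but vowel a→d is +3. Vowels shift forward by 3 and consonants shift forward by 12.
Applying it to roast: r(cons)+12=d, o(vowel)+3=r, a(vowel)+3=d, s(cons)+12=e, t(cons)+12=f.

drdef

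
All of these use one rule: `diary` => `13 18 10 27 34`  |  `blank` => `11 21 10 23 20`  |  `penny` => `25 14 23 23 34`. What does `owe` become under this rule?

24 32 14

d is letter #4 and maps to 13: an offset of 9. Each letter is replaced by its alphabet position (a=1..z=26) + 9.
For owe: o=15→24, w=23→32, e=5→14.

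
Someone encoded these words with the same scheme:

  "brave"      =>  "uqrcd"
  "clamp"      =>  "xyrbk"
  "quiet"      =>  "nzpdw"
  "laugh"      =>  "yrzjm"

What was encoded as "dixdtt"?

b(1)→u(20) and r(17)→q(16) fit y≡3x+17 (mod 26); the inverse of 3 mod 26 is 9. This is an affine cipher: with a=0,…,z=25, each position x becomes (3x+17) mod 26.
Decoding dixdtt: d(3)→9·(3−17)≡4=e; i(8)→9·(8−17)≡23=x; x(23)→9·(23−17)≡2=c; d(3)→9·(3−17)≡4=e; t(19)→9·(19−17)≡18=s; t(19)→9·(19−17)≡18=s (all mod 26).

excess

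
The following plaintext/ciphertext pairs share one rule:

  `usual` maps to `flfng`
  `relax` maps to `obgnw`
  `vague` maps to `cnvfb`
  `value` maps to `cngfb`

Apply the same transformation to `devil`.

ebcpg

Each letter's alphabet position (a=0..z=25) is mapped through 23·x+13 mod 26 — an affine cipher.
For devil: d(3)→23·3+13≡4=e; e(4)→23·4+13≡1=b; v(21)→23·21+13≡2=c; i(8)→23·8+13≡15=p; l(11)→23·11+13≡6=g (all mod 26).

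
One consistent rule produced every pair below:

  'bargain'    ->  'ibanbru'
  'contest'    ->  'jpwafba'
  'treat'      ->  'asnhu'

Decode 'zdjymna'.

Shifts by position in bargain: pos 0: b→i (+7), pos 1: a→b (+1), pos 2: r→a (+9), pos 3: g→n (+7), pos 4: a→b (+1), pos 5: i→r (+9) — repeating every 3. The shifts repeat in a cycle of length 3: positions 0,1,… shift by +7, +1, +9, then the pattern repeats.
Decoding zdjymna: z−7=s, d−1=c, j−9=a, y−7=r, m−1=l, n−9=e, a−7=t.

scarlet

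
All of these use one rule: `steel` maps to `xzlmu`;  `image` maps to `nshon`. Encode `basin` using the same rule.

ggzqw

The shift increases by 1 at each position, starting from +5: 5, 6, 7, ….
Applying it to basin: b+5=g, a+6=g, s+7=z, i+8=q, n+9=w.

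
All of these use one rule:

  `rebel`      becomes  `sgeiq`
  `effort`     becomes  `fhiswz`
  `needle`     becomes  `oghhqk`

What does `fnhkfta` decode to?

In rebel: r→s is +1, e→g is +2, b→e is +3, e→i is +4 — the shift increases by 1 each position. The shift increases by 1 at each position, starting from +1: 1, 2, 3, ….
Decoding fnhkfta: f−1=e, n−2=l, h−3=e, k−4=g, f−5=a, t−6=n, a−7=t.

elegant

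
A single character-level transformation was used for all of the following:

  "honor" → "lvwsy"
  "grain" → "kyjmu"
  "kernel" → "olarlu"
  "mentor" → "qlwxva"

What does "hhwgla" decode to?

Shifts by position in honor: pos 0: h→l (+4), pos 1: o→v (+7), pos 2: n→w (+9), pos 3: o→s (+4), pos 4: r→y (+7) — repeating every 3. The shifts repeat in a cycle of length 3: positions 0,1,… shift by +4, +7, +9, then the pattern repeats.
Undoing it on hhwgla: h−4=d, h−7=a, w−9=n, g−4=c, l−7=e, a−9=r.

dancer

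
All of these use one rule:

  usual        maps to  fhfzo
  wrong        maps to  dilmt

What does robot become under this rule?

Each pair mirrors across the alphabet (u↔f, s↔h, u↔f): positions sum to 25. This is the alphabet-reversal cipher (Atbash): a becomes z, b becomes y, etc.
On robot: r↔i, o↔l, b↔y, o↔l, t↔g.

ilylg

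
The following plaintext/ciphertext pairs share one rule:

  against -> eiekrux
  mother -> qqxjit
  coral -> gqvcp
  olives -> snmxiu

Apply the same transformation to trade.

Shifts by position in against: pos 0: a→e (+4), pos 1: g→i (+2), pos 2: a→e (+4), pos 3: i→k (+2) — repeating every 2. A repeating key of period 2 is used — shifts +4, +2 over and over.
Applying it to trade: t+4=x, r+2=t, a+4=e, d+2=f, e+4=i.

xtefi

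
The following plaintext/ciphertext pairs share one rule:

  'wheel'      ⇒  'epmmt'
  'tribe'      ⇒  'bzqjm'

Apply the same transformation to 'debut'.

It's a constant shift of +8 (ROT8).
On debut: d+8=l, e+8=m, b+8=j, u+8=c, t+8=b.

lmjcb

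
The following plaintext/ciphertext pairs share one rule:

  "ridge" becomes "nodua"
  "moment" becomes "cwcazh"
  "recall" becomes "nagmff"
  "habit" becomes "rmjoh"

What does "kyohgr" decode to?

switch

r(17)→n(13) and i(8)→o(14) fit y≡23x+12 (mod 26); the inverse of 23 mod 26 is 17. Each letter's alphabet position (a=0..z=25) is mapped through 23·x+12 mod 26 — an affine cipher.
Decoding kyohgr: k(10)→17·(10−12)≡18=s; y(24)→17·(24−12)≡22=w; o(14)→17·(14−12)≡8=i; h(7)→17·(7−12)≡19=t; g(6)→17·(6−12)≡2=c; r(17)→17·(17−12)≡7=h (all mod 26).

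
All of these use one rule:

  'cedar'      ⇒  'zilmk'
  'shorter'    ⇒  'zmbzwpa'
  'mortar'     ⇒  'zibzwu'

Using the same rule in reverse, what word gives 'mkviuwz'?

The output letters match the input read backwards, each shifted +8: cedar reversed is radec. The word is reversed, then every letter is shifted forward by 8.
Reversing it on mkviuwz: shift back: m−8=e, k−8=c, v−8=n, i−8=a, u−8=m, w−8=o, z−8=r → ecnamor; then reverse → romance.

romance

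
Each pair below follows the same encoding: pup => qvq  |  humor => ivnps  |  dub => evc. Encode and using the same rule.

boe

Compare letters: p→q is +1, u→v is +1, p→q is +1 — a constant shift. Every letter moves 1 place later in the alphabet, wrapping around z→a.
On and: a+1=b, n+1=o, d+1=e.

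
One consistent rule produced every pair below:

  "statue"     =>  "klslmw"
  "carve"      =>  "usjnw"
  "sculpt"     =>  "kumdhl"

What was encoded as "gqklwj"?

Compare letters: s→k is +18, t→l is +18, a→s is +18 — a constant shift. It's a constant shift of +18 (ROT18).
Undoing it on gqklwj: g−18=o, q−18=y, k−18=s, l−18=t, w−18=e, j−18=r.

oyster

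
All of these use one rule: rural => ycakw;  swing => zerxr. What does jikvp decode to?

cable

In rural: r→y is +7, u→c is +8, r→a is +9, a→k is +10 — the shift increases by 1 each position. Letter i (0-indexed) is shifted by i+7, so successive shifts are 7, 8, 9, ….
Undoing it on jikvp: j−7=c, i−8=a, k−9=b, v−10=l, p−11=e.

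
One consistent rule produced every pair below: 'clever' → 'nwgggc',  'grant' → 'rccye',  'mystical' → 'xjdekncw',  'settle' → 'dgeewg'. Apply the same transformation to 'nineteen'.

ykygeggy

The shift depends on letter class: consonant c→n is +11, but vowel e→g is +2. Vowels shift forward by 2 and consonants shift forward by 11.
On nineteen: n(cons)+11=y, i(vowel)+2=k, n(cons)+11=y, e(vowel)+2=g, t(cons)+11=e, e(vowel)+2=g, e(vowel)+2=g, n(cons)+11=y.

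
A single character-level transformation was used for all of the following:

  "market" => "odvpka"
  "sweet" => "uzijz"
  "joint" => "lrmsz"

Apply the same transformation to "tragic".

vueloj

Letter i (0-indexed) is shifted by i+2, so successive shifts are 2, 3, 4, ….
On tragic: t+2=v, r+3=u, a+4=e, g+5=l, i+6=o, c+7=j.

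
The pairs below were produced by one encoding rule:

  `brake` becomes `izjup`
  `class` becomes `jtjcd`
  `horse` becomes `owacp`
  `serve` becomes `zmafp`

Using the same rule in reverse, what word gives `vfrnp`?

In brake: b→i is +7, r→z is +8, a→j is +9, k→u is +10 — the shift increases by 1 each position. The shift increases by 1 at each position, starting from +7: 7, 8, 9, ….
Undoing it on vfrnp: v−7=o, f−8=x, r−9=i, n−10=d, p−11=e.

oxide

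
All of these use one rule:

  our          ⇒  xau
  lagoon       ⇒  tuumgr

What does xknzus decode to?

Two steps: reverse the string, then apply a Caesar shift of +6.
Decoding xknzus: shift back: x−6=r, k−6=e, n−6=h, z−6=t, u−6=o, s−6=m → rehtom; then reverse → mother.

mother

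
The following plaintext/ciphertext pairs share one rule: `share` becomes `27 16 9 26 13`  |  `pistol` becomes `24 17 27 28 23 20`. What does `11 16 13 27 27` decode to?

chess

Each letter is replaced by its alphabet position (a=1..z=26) + 8.
Undoing it on 11 16 13 27 27: 11→(11−8)÷1=3=c, 16→(16−8)÷1=8=h, 13→(13−8)÷1=5=e, 27→(27−8)÷1=19=s, 27→(27−8)÷1=19=s.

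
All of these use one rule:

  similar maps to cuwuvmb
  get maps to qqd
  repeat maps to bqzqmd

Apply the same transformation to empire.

The shift depends on letter class: consonant s→c is +10, but vowel i→u is +12. Two shifts are in play — +12 for a/e/i/o/u, +10 for every other letter.
On empire: e(vowel)+12=q, m(cons)+10=w, p(cons)+10=z, i(vowel)+12=u, r(cons)+10=b, e(vowel)+12=q.

qwzubq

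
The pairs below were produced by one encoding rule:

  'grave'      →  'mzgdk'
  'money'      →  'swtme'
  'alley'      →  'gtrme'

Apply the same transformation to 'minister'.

It's a Vigenère-style cipher with numeric key [6,8]: position i shifts by key[i mod 2].
On minister: m+6=s, i+8=q, n+6=t, i+8=q, s+6=y, t+8=b, e+6=k, r+8=z.

sqtqybkz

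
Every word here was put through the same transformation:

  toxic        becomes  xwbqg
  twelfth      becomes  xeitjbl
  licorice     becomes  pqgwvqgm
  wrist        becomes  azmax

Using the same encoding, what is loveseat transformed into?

pwzmwmeb

The shifts repeat in a cycle of length 2: positions 0,1,… shift by +4, +8, then the pattern repeats.
On loveseat: l+4=p, o+8=w, v+4=z, e+8=m, s+4=w, e+8=m, a+4=e, t+8=b.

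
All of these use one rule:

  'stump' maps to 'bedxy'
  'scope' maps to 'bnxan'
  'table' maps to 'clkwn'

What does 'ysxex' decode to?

It's a Vigenère-style cipher with numeric key [9,11]: position i shifts by key[i mod 2].
Undoing it on ysxex: y−9=p, s−11=h, x−9=o, e−11=t, x−9=o.

photo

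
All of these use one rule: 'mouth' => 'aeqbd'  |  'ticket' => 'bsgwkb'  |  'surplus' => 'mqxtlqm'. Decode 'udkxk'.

where

Each letter's alphabet position (a=0..z=25) is mapped through 15·x+2 mod 26 — an affine cipher.
Reversing it on udkxk: u(20)→7·(20−2)≡22=w; d(3)→7·(3−2)≡7=h; k(10)→7·(10−2)≡4=e; x(23)→7·(23−2)≡17=r; k(10)→7·(10−2)≡4=e (all mod 26).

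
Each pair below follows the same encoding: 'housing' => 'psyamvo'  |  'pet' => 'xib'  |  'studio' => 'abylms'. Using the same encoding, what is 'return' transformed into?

zibyzv

The shift depends on letter class: consonant h→p is +8, but vowel o→s is +4. The rule splits by letter class: vowels +4, consonants +8.
For return: r(cons)+8=z, e(vowel)+4=i, t(cons)+8=b, u(vowel)+4=y, r(cons)+8=z, n(cons)+8=v.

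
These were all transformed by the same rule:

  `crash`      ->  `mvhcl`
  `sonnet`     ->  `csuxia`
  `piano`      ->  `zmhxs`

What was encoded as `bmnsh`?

rigid

Shifts by position in crash: pos 0: c→m (+10), pos 1: r→v (+4), pos 2: a→h (+7), pos 3: s→c (+10), pos 4: h→l (+4) — repeating every 3. The shifts repeat in a cycle of length 3: positions 0,1,… shift by +10, +4, +7, then the pattern repeats.
Decoding bmnsh: b−10=r, m−4=i, n−7=g, s−10=i, h−4=d.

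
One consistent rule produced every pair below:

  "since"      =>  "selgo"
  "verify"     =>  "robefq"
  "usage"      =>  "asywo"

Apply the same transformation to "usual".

asayd

This is an affine cipher: with a=0,…,z=25, each position x becomes (17x+24) mod 26.
Applying it to usual: u(20)→17·20+24≡0=a; s(18)→17·18+24≡18=s; u(20)→17·20+24≡0=a; a(0)→17·0+24≡24=y; l(11)→17·11+24≡3=d (all mod 26).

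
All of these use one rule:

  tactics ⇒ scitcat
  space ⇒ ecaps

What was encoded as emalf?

The output letters match the input read backwards: tactics reversed is scitcat. It's just the letters in reverse order.
Undoing it on emalf: then reverse → flame.

flame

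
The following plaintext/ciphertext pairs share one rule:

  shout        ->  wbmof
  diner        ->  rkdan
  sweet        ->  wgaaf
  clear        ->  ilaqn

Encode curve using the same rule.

s(18)→w(22) and h(7)→b(1) fit y≡9x+16 (mod 26); the inverse of 9 mod 26 is 3. Each letter's alphabet position (a=0..z=25) is mapped through 9·x+16 mod 26 — an affine cipher.
On curve: c(2)→9·2+16≡8=i; u(20)→9·20+16≡14=o; r(17)→9·17+16≡13=n; v(21)→9·21+16≡23=x; e(4)→9·4+16≡0=a (all mod 26).

ionxa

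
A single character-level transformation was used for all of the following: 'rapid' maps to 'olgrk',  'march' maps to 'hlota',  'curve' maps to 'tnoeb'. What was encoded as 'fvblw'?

sweat

Treating letters as 0–25, the rule is x ↦ 17x + 11 (mod 26).
Undoing it on fvblw: f(5)→23·(5−11)≡18=s; v(21)→23·(21−11)≡22=w; b(1)→23·(1−11)≡4=e; l(11)→23·(11−11)≡0=a; w(22)→23·(22−11)≡19=t (all mod 26).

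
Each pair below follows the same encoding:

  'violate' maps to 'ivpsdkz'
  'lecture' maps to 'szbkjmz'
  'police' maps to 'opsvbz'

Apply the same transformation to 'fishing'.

yvlwvqx

This is an affine cipher: with a=0,…,z=25, each position x becomes (25x+3) mod 26.
For fishing: f(5)→25·5+3≡24=y; i(8)→25·8+3≡21=v; s(18)→25·18+3≡11=l; h(7)→25·7+3≡22=w; i(8)→25·8+3≡21=v; n(13)→25·13+3≡16=q; g(6)→25·6+3≡23=x (all mod 26).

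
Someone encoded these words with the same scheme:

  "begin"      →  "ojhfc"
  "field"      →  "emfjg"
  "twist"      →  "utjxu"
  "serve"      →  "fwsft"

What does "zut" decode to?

sty

The output letters match the input read backwards, each shifted +1: begin reversed is nigeb. The word is reversed, then every letter is shifted forward by 1.
Reversing it on zut: shift back: z−1=y, u−1=t, t−1=s → yts; then reverse → sty.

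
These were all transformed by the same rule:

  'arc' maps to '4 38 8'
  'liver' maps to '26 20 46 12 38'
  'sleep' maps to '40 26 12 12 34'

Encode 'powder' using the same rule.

34 32 48 10 12 38

a(#1)→4 and r(#18)→38: differences scale by 2, so n = 2·pos + 2. The formula is n = 2×(alphabet index, a=1) + 2.
On powder: p=16→34, o=15→32, w=23→48, d=4→10, e=5→12, r=18→38.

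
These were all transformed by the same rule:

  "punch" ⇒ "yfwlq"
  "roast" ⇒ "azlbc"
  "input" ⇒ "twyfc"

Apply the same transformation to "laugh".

The shift depends on letter class: consonant p→y is +9, but vowel u→f is +11. Two shifts are in play — +11 for a/e/i/o/u, +9 for every other letter.
Applying it to laugh: l(cons)+9=u, a(vowel)+11=l, u(vowel)+11=f, g(cons)+9=p, h(cons)+9=q.

ulfpq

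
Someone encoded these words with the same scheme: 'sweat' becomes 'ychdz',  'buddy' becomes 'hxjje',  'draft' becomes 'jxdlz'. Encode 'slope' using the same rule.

yrrvh

The shift depends on letter class: consonant s→y is +6, but vowel e→h is +3. Vowels shift forward by 3 and consonants shift forward by 6.
Applying it to slope: s(cons)+6=y, l(cons)+6=r, o(vowel)+3=r, p(cons)+6=v, e(vowel)+3=h.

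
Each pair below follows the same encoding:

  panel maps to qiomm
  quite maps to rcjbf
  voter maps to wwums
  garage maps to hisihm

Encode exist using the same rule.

Shifts by position in panel: pos 0: p→q (+1), pos 1: a→i (+8), pos 2: n→o (+1), pos 3: e→m (+8) — repeating every 2. The shifts repeat in a cycle of length 2: positions 0,1,… shift by +1, +8, then the pattern repeats.
For exist: e+1=f, x+8=f, i+1=j, s+8=a, t+1=u.

ffjau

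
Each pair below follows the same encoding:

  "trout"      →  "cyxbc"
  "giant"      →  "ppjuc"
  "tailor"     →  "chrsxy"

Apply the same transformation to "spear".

The shifts repeat in a cycle of length 2: positions 0,1,… shift by +9, +7, then the pattern repeats.
For spear: s+9=b, p+7=w, e+9=n, a+7=h, r+9=a.

bwnha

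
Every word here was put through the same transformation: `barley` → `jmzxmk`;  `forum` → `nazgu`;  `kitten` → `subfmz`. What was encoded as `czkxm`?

Shifts by position in barley: pos 0: b→j (+8), pos 1: a→m (+12), pos 2: r→z (+8), pos 3: l→x (+12) — repeating every 2. The shifts repeat in a cycle of length 2: positions 0,1,… shift by +8, +12, then the pattern repeats.
Reversing it on czkxm: c−8=u, z−12=n, k−8=c, x−12=l, m−8=e.

uncle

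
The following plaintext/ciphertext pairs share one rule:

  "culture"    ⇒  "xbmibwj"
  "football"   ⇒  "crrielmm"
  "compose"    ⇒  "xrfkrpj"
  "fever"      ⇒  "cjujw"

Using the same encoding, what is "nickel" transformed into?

c(2)→x(23) and u(20)→b(1) fit y≡19x+11 (mod 26); the inverse of 19 mod 26 is 11. Treating letters as 0–25, the rule is x ↦ 19x + 11 (mod 26).
Applying it to nickel: n(13)→19·13+11≡24=y; i(8)→19·8+11≡7=h; c(2)→19·2+11≡23=x; k(10)→19·10+11≡19=t; e(4)→19·4+11≡9=j; l(11)→19·11+11≡12=m (all mod 26).

yhxtjm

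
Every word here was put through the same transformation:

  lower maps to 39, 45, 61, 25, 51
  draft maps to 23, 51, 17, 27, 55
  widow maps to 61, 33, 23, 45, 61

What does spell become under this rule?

53, 47, 25, 39, 39

The formula is n = 2×(alphabet index, a=1) + 15.
On spell: s=19→53, p=16→47, e=5→25, l=12→39, l=12→39.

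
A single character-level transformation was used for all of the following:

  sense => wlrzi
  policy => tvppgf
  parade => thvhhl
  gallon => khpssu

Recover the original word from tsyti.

Shifts by position in sense: pos 0: s→w (+4), pos 1: e→l (+7), pos 2: n→r (+4), pos 3: s→z (+7) — repeating every 2. It's a Vigenère-style cipher with numeric key [4,7]: position i shifts by key[i mod 2].
Reversing it on tsyti: t−4=p, s−7=l, y−4=u, t−7=m, i−4=e.

plume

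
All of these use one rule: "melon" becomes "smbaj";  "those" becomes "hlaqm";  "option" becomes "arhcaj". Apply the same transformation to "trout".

hzayh

This is an affine cipher: with a=0,…,z=25, each position x becomes (17x+22) mod 26.
For trout: t(19)→17·19+22≡7=h; r(17)→17·17+22≡25=z; o(14)→17·14+22≡0=a; u(20)→17·20+22≡24=y; t(19)→17·19+22≡7=h (all mod 26).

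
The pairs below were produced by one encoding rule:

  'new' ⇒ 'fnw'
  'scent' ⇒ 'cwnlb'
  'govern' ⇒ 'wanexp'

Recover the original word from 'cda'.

The output letters match the input read backwards, each shifted +9: new reversed is wen. The word is reversed, then every letter is shifted forward by 9.
Decoding cda: shift back: c−9=t, d−9=u, a−9=r → tur; then reverse → rut.

rut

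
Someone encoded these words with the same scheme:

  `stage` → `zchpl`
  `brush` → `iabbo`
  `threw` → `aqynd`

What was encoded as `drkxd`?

widow

It's a Vigenère-style cipher with numeric key [7,9]: position i shifts by key[i mod 2].
Reversing it on drkxd: d−7=w, r−9=i, k−7=d, x−9=o, d−7=w.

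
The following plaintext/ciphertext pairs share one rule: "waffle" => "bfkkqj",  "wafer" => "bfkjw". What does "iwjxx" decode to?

Compare letters: w→b is +5, a→f is +5, f→k is +5 — a constant shift. Each letter is shifted forward by 5 in the alphabet (a Caesar shift of +5).
Reversing it on iwjxx: i−5=d, w−5=r, j−5=e, x−5=s, x−5=s.

dress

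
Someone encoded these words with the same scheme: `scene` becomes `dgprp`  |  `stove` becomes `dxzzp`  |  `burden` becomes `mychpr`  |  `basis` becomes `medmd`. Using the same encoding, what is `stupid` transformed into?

dxftth

Shifts by position in scene: pos 0: s→d (+11), pos 1: c→g (+4), pos 2: e→p (+11), pos 3: n→r (+4) — repeating every 2. A repeating key of period 2 is used — shifts +11, +4 over and over.
For stupid: s+11=d, t+4=x, u+11=f, p+4=t, i+11=t, d+4=h.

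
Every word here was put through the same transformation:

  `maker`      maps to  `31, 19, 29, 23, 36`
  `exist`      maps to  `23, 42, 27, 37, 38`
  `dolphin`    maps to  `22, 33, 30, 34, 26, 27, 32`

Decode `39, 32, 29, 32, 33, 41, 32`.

m is letter #13 and maps to 31: an offset of 18. Each letter is replaced by its alphabet position (a=1..z=26) + 18.
Decoding 39, 32, 29, 32, 33, 41, 32: 39→(39−18)÷1=21=u, 32→(32−18)÷1=14=n, 29→(29−18)÷1=11=k, 32→(32−18)÷1=14=n, 33→(33−18)÷1=15=o, 41→(41−18)÷1=23=w, 32→(32−18)÷1=14=n.

unknown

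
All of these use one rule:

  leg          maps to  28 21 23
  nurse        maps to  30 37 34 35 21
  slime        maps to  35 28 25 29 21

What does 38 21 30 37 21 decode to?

venue

l is letter #12 and maps to 28: an offset of 16. Each letter is replaced by its alphabet position (a=1..z=26) + 16.
Undoing it on 38 21 30 37 21: 38→(38−16)÷1=22=v, 21→(21−16)÷1=5=e, 30→(30−16)÷1=14=n, 37→(37−16)÷1=21=u, 21→(21−16)÷1=5=e.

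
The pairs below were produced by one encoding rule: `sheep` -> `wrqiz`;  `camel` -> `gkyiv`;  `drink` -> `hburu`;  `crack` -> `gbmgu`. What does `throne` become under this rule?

Shifts by position in sheep: pos 0: s→w (+4), pos 1: h→r (+10), pos 2: e→q (+12), pos 3: e→i (+4), pos 4: p→z (+10) — repeating every 3. A repeating key of period 3 is used — shifts +4, +10, +12 over and over.
On throne: t+4=x, h+10=r, r+12=d, o+4=s, n+10=x, e+12=q.

xrdsxq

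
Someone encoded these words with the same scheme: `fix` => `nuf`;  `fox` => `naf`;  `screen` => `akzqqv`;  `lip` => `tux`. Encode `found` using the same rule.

nagvl

The shift depends on letter class: consonant f→n is +8, but vowel i→u is +12. Vowels shift forward by 12 and consonants shift forward by 8.
For found: f(cons)+8=n, o(vowel)+12=a, u(vowel)+12=g, n(cons)+8=v, d(cons)+8=l.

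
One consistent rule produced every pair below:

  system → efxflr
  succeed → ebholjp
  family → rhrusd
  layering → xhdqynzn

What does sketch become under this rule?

Shifts by position in system: pos 0: s→e (+12), pos 1: y→f (+7), pos 2: s→x (+5), pos 3: t→f (+12), pos 4: e→l (+7), pos 5: m→r (+5) — repeating every 3. It's a Vigenère-style cipher with numeric key [12,7,5]: position i shifts by key[i mod 3].
For sketch: s+12=e, k+7=r, e+5=j, t+12=f, c+7=j, h+5=m.

erjfjm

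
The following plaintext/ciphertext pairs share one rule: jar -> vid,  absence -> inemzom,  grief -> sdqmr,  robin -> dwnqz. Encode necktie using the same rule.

The shift depends on letter class: consonant j→v is +12, but vowel a→i is +8. Two shifts are in play — +8 for a/e/i/o/u, +12 for every other letter.
On necktie: n(cons)+12=z, e(vowel)+8=m, c(cons)+12=o, k(cons)+12=w, t(cons)+12=f, i(vowel)+8=q, e(vowel)+8=m.

zmowfqm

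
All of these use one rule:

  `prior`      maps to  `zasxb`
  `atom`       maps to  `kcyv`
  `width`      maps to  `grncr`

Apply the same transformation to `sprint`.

A repeating key of period 2 is used — shifts +10, +9 over and over.
Applying it to sprint: s+10=c, p+9=y, r+10=b, i+9=r, n+10=x, t+9=c.

cybrxc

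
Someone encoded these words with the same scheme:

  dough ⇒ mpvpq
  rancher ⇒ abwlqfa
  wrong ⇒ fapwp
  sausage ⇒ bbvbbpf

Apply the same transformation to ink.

jwt

Two shifts are in play — +1 for a/e/i/o/u, +9 for every other letter.
For ink: i(vowel)+1=j, n(cons)+9=w, k(cons)+9=t.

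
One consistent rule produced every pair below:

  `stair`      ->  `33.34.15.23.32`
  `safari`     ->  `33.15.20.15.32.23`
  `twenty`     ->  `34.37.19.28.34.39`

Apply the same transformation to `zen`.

40.19.28

s is letter #19 and maps to 33: an offset of 14. Letters become their 1-based position plus 14 (so a→15, b→16, …).
Applying it to zen: z=26→40, e=5→19, n=14→28.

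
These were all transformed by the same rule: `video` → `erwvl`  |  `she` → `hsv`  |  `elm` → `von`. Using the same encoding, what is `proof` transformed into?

killu

Each pair mirrors across the alphabet (v↔e, i↔r, d↔w): positions sum to 25. Each letter is replaced by its mirror in the alphabet: a↔z, b↔y, c↔x, and so on (the Atbash cipher).
On proof: p↔k, r↔i, o↔l, o↔l, f↔u.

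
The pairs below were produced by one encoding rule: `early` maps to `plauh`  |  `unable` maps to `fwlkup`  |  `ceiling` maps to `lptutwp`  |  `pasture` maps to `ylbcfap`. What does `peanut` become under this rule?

yplwfc

The shift depends on letter class: consonant r→a is +9, but vowel e→p is +11. The rule splits by letter class: vowels +11, consonants +9.
Applying it to peanut: p(cons)+9=y, e(vowel)+11=p, a(vowel)+11=l, n(cons)+9=w, u(vowel)+11=f, t(cons)+9=c.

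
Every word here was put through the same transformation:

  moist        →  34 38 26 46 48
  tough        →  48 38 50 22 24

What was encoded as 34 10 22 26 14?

Each letter becomes 2×(its alphabet position, a=1..z=26) + 8.
Reversing it on 34 10 22 26 14: 34→(34−8)÷2=13=m, 10→(10−8)÷2=1=a, 22→(22−8)÷2=7=g, 26→(26−8)÷2=9=i, 14→(14−8)÷2=3=c.

magic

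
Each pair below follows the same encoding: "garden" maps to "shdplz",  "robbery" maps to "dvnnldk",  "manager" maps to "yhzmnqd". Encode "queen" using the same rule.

Shifts by position in garden: pos 0: g→s (+12), pos 1: a→h (+7), pos 2: r→d (+12), pos 3: d→p (+12), pos 4: e→l (+7), pos 5: n→z (+12) — repeating every 3. The shifts repeat in a cycle of length 3: positions 0,1,… shift by +12, +7, +12, then the pattern repeats.
Applying it to queen: q+12=c, u+7=b, e+12=q, e+12=q, n+7=u.

cbqqu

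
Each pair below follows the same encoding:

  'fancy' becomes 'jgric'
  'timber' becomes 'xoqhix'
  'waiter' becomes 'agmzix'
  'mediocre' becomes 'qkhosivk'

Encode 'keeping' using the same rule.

okivmtk

The shifts repeat in a cycle of length 2: positions 0,1,… shift by +4, +6, then the pattern repeats.
On keeping: k+4=o, e+6=k, e+4=i, p+6=v, i+4=m, n+6=t, g+4=k.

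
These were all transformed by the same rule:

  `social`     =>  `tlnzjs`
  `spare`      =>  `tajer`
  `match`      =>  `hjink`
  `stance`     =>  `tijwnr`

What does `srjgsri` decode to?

leaflet

s(18)→t(19) and o(14)→l(11) fit y≡15x+9 (mod 26); the inverse of 15 mod 26 is 7. Each letter's alphabet position (a=0..z=25) is mapped through 15·x+9 mod 26 — an affine cipher.
Decoding srjgsri: s(18)→7·(18−9)≡11=l; r(17)→7·(17−9)≡4=e; j(9)→7·(9−9)≡0=a; g(6)→7·(6−9)≡5=f; s(18)→7·(18−9)≡11=l; r(17)→7·(17−9)≡4=e; i(8)→7·(8−9)≡19=t (all mod 26).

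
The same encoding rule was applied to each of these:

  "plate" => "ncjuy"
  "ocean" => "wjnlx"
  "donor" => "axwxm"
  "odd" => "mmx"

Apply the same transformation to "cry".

hal

The output letters match the input read backwards, each shifted +9: plate reversed is etalp. The word is reversed, then every letter is shifted forward by 9.
On cry: reverse → yrc; then shift: y+9=h, r+9=a, c+9=l.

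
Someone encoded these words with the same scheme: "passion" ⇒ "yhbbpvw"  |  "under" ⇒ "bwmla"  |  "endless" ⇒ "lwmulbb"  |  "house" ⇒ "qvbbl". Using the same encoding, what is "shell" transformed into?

bqluu

Vowels shift forward by 7 and consonants shift forward by 9.
Applying it to shell: s(cons)+9=b, h(cons)+9=q, e(vowel)+7=l, l(cons)+9=u, l(cons)+9=u.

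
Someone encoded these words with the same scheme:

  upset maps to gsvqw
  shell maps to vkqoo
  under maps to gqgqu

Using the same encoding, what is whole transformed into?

zkaoq

Vowels shift forward by 12 and consonants shift forward by 3.
On whole: w(cons)+3=z, h(cons)+3=k, o(vowel)+12=a, l(cons)+3=o, e(vowel)+12=q.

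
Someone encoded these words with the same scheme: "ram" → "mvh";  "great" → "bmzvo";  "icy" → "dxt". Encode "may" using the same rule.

Compare letters: r→m is +21, a→v is +21, m→h is +21 — a constant shift. It's a constant shift of +21 (ROT21).
On may: m+21=h, a+21=v, y+21=t.

hvt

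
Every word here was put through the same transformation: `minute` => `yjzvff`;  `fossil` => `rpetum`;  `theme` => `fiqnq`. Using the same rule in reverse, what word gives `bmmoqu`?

planet

The shifts repeat in a cycle of length 2: positions 0,1,… shift by +12, +1, then the pattern repeats.
Undoing it on bmmoqu: b−12=p, m−1=l, m−12=a, o−1=n, q−12=e, u−1=t.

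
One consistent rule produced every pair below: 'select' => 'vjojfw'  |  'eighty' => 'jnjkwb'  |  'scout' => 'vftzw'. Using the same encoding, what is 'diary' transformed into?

The shift depends on letter class: consonant s→v is +3, but vowel e→j is +5. Two shifts are in play — +5 for a/e/i/o/u, +3 for every other letter.
Applying it to diary: d(cons)+3=g, i(vowel)+5=n, a(vowel)+5=f, r(cons)+3=u, y(cons)+3=b.

gnfub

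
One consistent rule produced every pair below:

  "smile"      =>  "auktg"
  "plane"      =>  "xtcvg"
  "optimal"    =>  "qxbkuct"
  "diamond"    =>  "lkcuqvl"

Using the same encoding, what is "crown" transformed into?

Vowels shift forward by 2 and consonants shift forward by 8.
On crown: c(cons)+8=k, r(cons)+8=z, o(vowel)+2=q, w(cons)+8=e, n(cons)+8=v.

kzqev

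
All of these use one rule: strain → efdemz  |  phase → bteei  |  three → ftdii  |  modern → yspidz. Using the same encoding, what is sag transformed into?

Two shifts are in play — +4 for a/e/i/o/u, +12 for every other letter.
For sag: s(cons)+12=e, a(vowel)+4=e, g(cons)+12=s.

ees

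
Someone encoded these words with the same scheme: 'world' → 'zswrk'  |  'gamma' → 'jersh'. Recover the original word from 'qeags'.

Letter i (0-indexed) is shifted by i+3, so successive shifts are 3, 4, 5, ….
Undoing it on qeags: q−3=n, e−4=a, a−5=v, g−6=a, s−7=l.

naval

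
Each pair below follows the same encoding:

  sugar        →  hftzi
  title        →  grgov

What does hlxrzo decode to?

social

Each pair mirrors across the alphabet (s↔h, u↔f, g↔t): positions sum to 25. Letters are reflected about the middle of the alphabet (position → 25−position): Atbash.
Reversing it on hlxrzo: h↔s, l↔o, x↔c, r↔i, z↔a, o↔l.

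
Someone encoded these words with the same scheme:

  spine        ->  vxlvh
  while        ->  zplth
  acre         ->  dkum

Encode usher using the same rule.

It's a Vigenère-style cipher with numeric key [3,8]: position i shifts by key[i mod 2].
Applying it to usher: u+3=x, s+8=a, h+3=k, e+8=m, r+3=u.

xakmu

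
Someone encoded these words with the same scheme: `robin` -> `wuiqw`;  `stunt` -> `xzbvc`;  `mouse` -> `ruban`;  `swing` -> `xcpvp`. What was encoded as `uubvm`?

pound

In robin: r→w is +5, o→u is +6, b→i is +7, i→q is +8 — the shift increases by 1 each position. The shift increases by 1 at each position, starting from +5: 5, 6, 7, ….
Decoding uubvm: u−5=p, u−6=o, b−7=u, v−8=n, m−9=d.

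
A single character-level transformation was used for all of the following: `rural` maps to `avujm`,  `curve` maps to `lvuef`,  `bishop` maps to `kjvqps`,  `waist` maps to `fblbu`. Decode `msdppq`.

dragon

Shifts by position in rural: pos 0: r→a (+9), pos 1: u→v (+1), pos 2: r→u (+3), pos 3: a→j (+9), pos 4: l→m (+1) — repeating every 3. It's a Vigenère-style cipher with numeric key [9,1,3]: position i shifts by key[i mod 3].
Decoding msdppq: m−9=d, s−1=r, d−3=a, p−9=g, p−1=o, q−3=n.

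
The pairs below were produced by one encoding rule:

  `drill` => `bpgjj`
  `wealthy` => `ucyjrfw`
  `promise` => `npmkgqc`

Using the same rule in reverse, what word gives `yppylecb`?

arranged

Each letter is shifted forward by 24 in the alphabet (a Caesar shift of +24).
Reversing it on yppylecb: y−24=a, p−24=r, p−24=r, y−24=a, l−24=n, e−24=g, c−24=e, b−24=d.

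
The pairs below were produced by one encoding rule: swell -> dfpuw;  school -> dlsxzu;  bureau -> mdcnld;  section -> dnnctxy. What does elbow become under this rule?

pumxh

A repeating key of period 2 is used — shifts +11, +9 over and over.
On elbow: e+11=p, l+9=u, b+11=m, o+9=x, w+11=h.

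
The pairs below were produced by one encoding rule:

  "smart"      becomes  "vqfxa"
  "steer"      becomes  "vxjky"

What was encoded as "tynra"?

Each letter shifts forward by (position + 3), i.e. 3, 4, 5, … — the shift grows by one for each successive letter.
Reversing it on tynra: t−3=q, y−4=u, n−5=i, r−6=l, a−7=t.

quilt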